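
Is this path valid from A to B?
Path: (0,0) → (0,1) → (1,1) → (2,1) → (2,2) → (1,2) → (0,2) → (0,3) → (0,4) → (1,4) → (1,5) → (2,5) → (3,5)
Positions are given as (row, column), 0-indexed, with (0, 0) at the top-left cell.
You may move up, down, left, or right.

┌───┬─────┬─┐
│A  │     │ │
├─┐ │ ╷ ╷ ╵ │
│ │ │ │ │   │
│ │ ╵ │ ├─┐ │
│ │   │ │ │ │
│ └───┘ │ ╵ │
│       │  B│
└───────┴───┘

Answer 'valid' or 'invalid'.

Checking path validity:
Result: All consecutive moves are passable.

valid

Correct solution:

┌───┬─────┬─┐
│A ↓│↱ → ↓│ │
├─┐ │ ╷ ╷ ╵ │
│ │↓│↑│ │↳ ↓│
│ │ ╵ │ ├─┐ │
│ │↳ ↑│ │ │↓│
│ └───┘ │ ╵ │
│       │  B│
└───────┴───┘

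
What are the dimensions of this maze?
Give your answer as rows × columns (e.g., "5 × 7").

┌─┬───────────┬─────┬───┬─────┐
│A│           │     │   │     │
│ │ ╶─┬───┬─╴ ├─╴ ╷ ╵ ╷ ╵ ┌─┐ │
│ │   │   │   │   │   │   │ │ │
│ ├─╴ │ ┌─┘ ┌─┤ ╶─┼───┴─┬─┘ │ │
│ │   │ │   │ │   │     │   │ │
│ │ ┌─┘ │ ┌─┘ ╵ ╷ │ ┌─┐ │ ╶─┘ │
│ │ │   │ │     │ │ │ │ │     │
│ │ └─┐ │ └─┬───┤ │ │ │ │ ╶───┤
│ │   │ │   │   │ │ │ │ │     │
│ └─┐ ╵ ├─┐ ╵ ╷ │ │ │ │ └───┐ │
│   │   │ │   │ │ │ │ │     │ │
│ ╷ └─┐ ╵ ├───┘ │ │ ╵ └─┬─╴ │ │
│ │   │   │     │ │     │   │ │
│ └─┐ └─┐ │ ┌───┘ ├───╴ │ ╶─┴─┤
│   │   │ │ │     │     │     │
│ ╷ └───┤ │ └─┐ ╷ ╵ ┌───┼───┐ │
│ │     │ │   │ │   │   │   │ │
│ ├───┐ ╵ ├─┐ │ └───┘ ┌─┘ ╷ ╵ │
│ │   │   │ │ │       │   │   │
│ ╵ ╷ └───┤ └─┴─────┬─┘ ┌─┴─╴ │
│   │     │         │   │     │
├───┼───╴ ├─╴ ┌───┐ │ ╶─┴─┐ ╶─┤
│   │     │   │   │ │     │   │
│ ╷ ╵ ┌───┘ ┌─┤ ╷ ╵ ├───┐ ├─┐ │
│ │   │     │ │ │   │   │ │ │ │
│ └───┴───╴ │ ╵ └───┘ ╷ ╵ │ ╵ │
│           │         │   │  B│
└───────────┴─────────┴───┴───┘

Counting the maze dimensions:
Rows (vertical): 14
Columns (horizontal): 15
Dimensions: 14 × 15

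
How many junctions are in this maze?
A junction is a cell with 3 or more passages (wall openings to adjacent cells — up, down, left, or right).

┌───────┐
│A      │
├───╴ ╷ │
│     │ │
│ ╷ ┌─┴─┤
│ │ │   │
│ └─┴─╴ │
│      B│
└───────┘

Checking each cell for number of passages:

Junctions found (3+ passages):
  (0, 2): 3 passages
  (1, 1): 3 passages
Total junctions: 2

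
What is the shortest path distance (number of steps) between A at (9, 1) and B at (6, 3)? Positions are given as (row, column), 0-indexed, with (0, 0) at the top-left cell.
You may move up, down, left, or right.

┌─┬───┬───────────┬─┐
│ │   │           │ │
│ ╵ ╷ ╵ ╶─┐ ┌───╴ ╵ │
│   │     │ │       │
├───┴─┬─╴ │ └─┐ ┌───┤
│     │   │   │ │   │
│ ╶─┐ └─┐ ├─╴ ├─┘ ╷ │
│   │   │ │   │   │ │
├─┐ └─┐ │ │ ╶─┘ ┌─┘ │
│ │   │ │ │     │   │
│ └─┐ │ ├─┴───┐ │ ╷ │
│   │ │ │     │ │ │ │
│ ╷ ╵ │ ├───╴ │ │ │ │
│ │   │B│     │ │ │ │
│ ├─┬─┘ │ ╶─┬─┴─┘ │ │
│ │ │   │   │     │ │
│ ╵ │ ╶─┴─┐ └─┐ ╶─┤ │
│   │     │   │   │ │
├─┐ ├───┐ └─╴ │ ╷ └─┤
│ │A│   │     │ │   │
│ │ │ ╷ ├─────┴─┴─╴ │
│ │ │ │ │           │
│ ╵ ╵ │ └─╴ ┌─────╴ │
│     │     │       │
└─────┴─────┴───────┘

Finding path from (9, 1) to (6, 3):
Path: (9,1) → (8,1) → (8,0) → (7,0) → (6,0) → (5,0) → (5,1) → (6,1) → (6,2) → (5,2) → (4,2) → (4,1) → (3,1) → (3,0) → (2,0) → (2,1) → (2,2) → (3,2) → (3,3) → (4,3) → (5,3) → (6,3)
Distance: 21 steps

Solution:

┌─┬───┬───────────┬─┐
│ │   │           │ │
│ ╵ ╷ ╵ ╶─┐ ┌───╴ ╵ │
│   │     │ │       │
├───┴─┬─╴ │ └─┐ ┌───┤
│↱ → ↓│   │   │ │   │
│ ╶─┐ └─┐ ├─╴ ├─┘ ╷ │
│↑ ↰│↳ ↓│ │   │   │ │
├─┐ └─┐ │ │ ╶─┘ ┌─┘ │
│ │↑ ↰│↓│ │     │   │
│ └─┐ │ ├─┴───┐ │ ╷ │
│↱ ↓│↑│↓│     │ │ │ │
│ ╷ ╵ │ ├───╴ │ │ │ │
│↑│↳ ↑│B│     │ │ │ │
│ ├─┬─┘ │ ╶─┬─┴─┘ │ │
│↑│ │   │   │     │ │
│ ╵ │ ╶─┴─┐ └─┐ ╶─┤ │
│↑ ↰│     │   │   │ │
├─┐ ├───┐ └─╴ │ ╷ └─┤
│ │A│   │     │ │   │
│ │ │ ╷ ├─────┴─┴─╴ │
│ │ │ │ │           │
│ ╵ ╵ │ └─╴ ┌─────╴ │
│     │     │       │
└─────┴─────┴───────┘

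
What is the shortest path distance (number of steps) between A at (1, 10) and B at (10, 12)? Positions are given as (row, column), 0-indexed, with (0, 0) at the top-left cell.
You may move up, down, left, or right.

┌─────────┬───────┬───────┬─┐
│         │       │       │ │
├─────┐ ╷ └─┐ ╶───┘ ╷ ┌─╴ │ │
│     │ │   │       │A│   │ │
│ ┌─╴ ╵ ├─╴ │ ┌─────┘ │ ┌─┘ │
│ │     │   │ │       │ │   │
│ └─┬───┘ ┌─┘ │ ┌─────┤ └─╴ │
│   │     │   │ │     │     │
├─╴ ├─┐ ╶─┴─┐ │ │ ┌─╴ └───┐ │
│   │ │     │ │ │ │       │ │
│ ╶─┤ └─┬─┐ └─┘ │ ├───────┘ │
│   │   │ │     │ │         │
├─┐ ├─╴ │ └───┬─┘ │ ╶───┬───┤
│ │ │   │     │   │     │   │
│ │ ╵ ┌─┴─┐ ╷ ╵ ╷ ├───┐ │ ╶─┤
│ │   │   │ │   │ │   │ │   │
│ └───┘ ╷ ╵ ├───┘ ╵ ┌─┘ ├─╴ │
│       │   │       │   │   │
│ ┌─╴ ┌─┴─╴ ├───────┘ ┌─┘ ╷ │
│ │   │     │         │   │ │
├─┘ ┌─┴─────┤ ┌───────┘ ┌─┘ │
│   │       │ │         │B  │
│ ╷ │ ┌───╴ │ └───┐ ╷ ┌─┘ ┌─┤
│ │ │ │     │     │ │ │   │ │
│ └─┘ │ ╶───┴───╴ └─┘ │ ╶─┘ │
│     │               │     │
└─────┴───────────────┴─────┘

Finding path from (1, 10) to (10, 12):
Path: (1,10) → (0,10) → (0,11) → (0,12) → (1,12) → (1,11) → (2,11) → (3,11) → (3,12) → (3,13) → (4,13) → (5,13) → (5,12) → (5,11) → (5,10) → (5,9) → (6,9) → (6,10) → (6,11) → (7,11) → (8,11) → (8,10) → (9,10) → (9,9) → (9,8) → (9,7) → (9,6) → (10,6) → (11,6) → (11,7) → (11,8) → (12,8) → (12,9) → (12,10) → (11,10) → (10,10) → (10,11) → (9,11) → (9,12) → (8,12) → (8,13) → (9,13) → (10,13) → (10,12)
Distance: 43 steps

Solution:

┌─────────┬───────┬───────┬─┐
│         │       │  ↱ → ↓│ │
├─────┐ ╷ └─┐ ╶───┘ ╷ ┌─╴ │ │
│     │ │   │       │A│↓ ↲│ │
│ ┌─╴ ╵ ├─╴ │ ┌─────┘ │ ┌─┘ │
│ │     │   │ │       │↓│   │
│ └─┬───┘ ┌─┘ │ ┌─────┤ └─╴ │
│   │     │   │ │     │↳ → ↓│
├─╴ ├─┐ ╶─┴─┐ │ │ ┌─╴ └───┐ │
│   │ │     │ │ │ │       │↓│
│ ╶─┤ └─┬─┐ └─┘ │ ├───────┘ │
│   │   │ │     │ │↓ ← ← ← ↲│
├─┐ ├─╴ │ └───┬─┘ │ ╶───┬───┤
│ │ │   │     │   │↳ → ↓│   │
│ │ ╵ ┌─┴─┐ ╷ ╵ ╷ ├───┐ │ ╶─┤
│ │   │   │ │   │ │   │↓│   │
│ └───┘ ╷ ╵ ├───┘ ╵ ┌─┘ ├─╴ │
│       │   │       │↓ ↲│↱ ↓│
│ ┌─╴ ┌─┴─╴ ├───────┘ ┌─┘ ╷ │
│ │   │     │↓ ← ← ← ↲│↱ ↑│↓│
├─┘ ┌─┴─────┤ ┌───────┘ ┌─┘ │
│   │       │↓│      ↱ ↑│B ↲│
│ ╷ │ ┌───╴ │ └───┐ ╷ ┌─┘ ┌─┤
│ │ │ │     │↳ → ↓│ │↑│   │ │
│ └─┘ │ ╶───┴───╴ └─┘ │ ╶─┘ │
│     │          ↳ → ↑│     │
└─────┴───────────────┴─────┘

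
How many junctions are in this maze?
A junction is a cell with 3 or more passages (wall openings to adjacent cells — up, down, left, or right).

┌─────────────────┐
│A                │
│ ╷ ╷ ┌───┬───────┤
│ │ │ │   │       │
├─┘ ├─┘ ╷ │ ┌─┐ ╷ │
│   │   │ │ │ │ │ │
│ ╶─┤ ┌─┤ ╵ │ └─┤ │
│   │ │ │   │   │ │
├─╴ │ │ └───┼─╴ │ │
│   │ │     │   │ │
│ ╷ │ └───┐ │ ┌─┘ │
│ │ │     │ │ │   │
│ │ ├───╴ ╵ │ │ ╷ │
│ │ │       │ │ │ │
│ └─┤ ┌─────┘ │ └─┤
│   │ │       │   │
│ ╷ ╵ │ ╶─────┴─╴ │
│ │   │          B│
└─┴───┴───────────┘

Checking each cell for number of passages:

Junctions found (3+ passages):
  (0, 1): 3 passages
  (0, 2): 3 passages
  (1, 7): 3 passages
  (4, 1): 3 passages
  (5, 8): 3 passages
  (6, 4): 3 passages
  (7, 0): 3 passages
Total junctions: 7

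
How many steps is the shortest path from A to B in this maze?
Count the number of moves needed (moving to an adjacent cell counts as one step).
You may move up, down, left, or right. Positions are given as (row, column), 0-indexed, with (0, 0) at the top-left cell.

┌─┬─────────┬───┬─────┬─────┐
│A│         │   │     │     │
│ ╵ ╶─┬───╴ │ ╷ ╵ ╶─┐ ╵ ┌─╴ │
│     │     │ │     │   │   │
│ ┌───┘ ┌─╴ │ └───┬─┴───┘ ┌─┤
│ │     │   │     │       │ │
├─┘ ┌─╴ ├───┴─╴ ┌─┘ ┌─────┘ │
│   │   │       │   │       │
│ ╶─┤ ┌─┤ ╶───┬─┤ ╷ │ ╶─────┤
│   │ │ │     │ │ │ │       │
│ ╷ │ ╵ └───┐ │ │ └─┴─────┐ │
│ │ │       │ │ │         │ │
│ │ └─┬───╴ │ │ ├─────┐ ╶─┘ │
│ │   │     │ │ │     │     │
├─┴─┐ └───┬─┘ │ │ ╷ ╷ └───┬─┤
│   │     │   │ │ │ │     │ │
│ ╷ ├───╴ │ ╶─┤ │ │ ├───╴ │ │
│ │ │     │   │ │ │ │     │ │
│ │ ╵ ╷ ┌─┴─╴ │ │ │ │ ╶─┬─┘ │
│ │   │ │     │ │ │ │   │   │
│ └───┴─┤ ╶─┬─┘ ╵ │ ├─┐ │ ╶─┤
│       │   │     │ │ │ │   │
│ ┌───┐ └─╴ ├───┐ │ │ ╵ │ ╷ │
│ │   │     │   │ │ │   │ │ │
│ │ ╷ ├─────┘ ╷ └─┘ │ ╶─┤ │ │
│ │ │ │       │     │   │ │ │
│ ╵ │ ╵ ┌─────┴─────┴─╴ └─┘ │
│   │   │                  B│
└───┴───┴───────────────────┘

Using BFS to find shortest path:
Start: (0, 0), End: (13, 13)
Path found:
(0,0) → (1,0) → (1,1) → (0,1) → (0,2) → (0,3) → (0,4) → (0,5) → (1,5) → (1,4) → (1,3) → (2,3) → (2,2) → (2,1) → (3,1) → (3,0) → (4,0) → (4,1) → (5,1) → (6,1) → (6,2) → (7,2) → (7,3) → (7,4) → (8,4) → (8,3) → (8,2) → (9,2) → (9,1) → (8,1) → (7,1) → (7,0) → (8,0) → (9,0) → (10,0) → (11,0) → (12,0) → (13,0) → (13,1) → (12,1) → (11,1) → (11,2) → (12,2) → (13,2) → (13,3) → (12,3) → (12,4) → (12,5) → (12,6) → (11,6) → (11,7) → (12,7) → (12,8) → (12,9) → (11,9) → (10,9) → (9,9) → (8,9) → (7,9) → (6,9) → (6,10) → (7,10) → (7,11) → (7,12) → (8,12) → (8,11) → (8,10) → (9,10) → (9,11) → (10,11) → (11,11) → (11,10) → (12,10) → (12,11) → (13,11) → (13,12) → (13,13)
Number of steps: 76

Solution:

┌─┬─────────┬───┬─────┬─────┐
│A│↱ → → → ↓│   │     │     │
│ ╵ ╶─┬───╴ │ ╷ ╵ ╶─┐ ╵ ┌─╴ │
│↳ ↑  │↓ ← ↲│ │     │   │   │
│ ┌───┘ ┌─╴ │ └───┬─┴───┘ ┌─┤
│ │↓ ← ↲│   │     │       │ │
├─┘ ┌─╴ ├───┴─╴ ┌─┘ ┌─────┘ │
│↓ ↲│   │       │   │       │
│ ╶─┤ ┌─┤ ╶───┬─┤ ╷ │ ╶─────┤
│↳ ↓│ │ │     │ │ │ │       │
│ ╷ │ ╵ └───┐ │ │ └─┴─────┐ │
│ │↓│       │ │ │         │ │
│ │ └─┬───╴ │ │ ├─────┐ ╶─┘ │
│ │↳ ↓│     │ │ │  ↱ ↓│     │
├─┴─┐ └───┬─┘ │ │ ╷ ╷ └───┬─┤
│↓ ↰│↳ → ↓│   │ │ │↑│↳ → ↓│ │
│ ╷ ├───╴ │ ╶─┤ │ │ ├───╴ │ │
│↓│↑│↓ ← ↲│   │ │ │↑│↓ ← ↲│ │
│ │ ╵ ╷ ┌─┴─╴ │ │ │ │ ╶─┬─┘ │
│↓│↑ ↲│ │     │ │ │↑│↳ ↓│   │
│ └───┴─┤ ╶─┬─┘ ╵ │ ├─┐ │ ╶─┤
│↓      │   │     │↑│ │↓│   │
│ ┌───┐ └─╴ ├───┐ │ │ ╵ │ ╷ │
│↓│↱ ↓│     │↱ ↓│ │↑│↓ ↲│ │ │
│ │ ╷ ├─────┘ ╷ └─┘ │ ╶─┤ │ │
│↓│↑│↓│↱ → → ↑│↳ → ↑│↳ ↓│ │ │
│ ╵ │ ╵ ┌─────┴─────┴─╴ └─┘ │
│↳ ↑│↳ ↑│              ↳ → B│
└───┴───┴───────────────────┘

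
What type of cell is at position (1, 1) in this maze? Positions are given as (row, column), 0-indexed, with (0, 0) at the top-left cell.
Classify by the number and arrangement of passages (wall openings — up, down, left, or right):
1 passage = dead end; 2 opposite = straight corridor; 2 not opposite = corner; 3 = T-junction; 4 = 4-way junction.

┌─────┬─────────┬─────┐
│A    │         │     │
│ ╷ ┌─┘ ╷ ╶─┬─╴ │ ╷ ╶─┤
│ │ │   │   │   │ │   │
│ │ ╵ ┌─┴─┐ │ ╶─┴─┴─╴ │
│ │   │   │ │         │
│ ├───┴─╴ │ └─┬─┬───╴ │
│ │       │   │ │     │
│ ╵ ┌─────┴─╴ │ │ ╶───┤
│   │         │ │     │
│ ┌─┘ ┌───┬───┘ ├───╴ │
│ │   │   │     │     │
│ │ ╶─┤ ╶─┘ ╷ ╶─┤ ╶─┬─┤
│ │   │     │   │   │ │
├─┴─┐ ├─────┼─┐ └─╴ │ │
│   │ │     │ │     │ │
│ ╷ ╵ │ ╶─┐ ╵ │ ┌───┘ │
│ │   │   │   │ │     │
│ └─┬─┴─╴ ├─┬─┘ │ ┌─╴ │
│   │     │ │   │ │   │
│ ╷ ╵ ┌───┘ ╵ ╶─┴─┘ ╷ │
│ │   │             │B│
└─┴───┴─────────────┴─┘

Checking cell at (1, 1):
Number of passages: 2
Cell type: straight corridor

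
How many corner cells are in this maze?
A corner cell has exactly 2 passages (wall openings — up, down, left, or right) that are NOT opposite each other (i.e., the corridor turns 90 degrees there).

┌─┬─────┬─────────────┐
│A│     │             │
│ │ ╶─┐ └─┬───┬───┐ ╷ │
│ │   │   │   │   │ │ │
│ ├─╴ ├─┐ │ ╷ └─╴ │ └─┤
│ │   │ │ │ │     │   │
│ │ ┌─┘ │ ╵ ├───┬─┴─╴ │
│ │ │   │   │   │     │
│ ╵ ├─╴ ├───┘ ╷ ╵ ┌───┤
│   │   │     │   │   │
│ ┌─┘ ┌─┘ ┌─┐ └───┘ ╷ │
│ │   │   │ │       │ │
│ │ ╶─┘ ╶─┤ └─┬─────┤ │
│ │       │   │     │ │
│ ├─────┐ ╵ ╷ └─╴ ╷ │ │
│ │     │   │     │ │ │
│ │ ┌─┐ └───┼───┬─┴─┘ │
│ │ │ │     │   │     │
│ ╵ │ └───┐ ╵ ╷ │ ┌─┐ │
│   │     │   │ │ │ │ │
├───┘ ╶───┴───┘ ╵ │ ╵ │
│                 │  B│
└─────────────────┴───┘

Counting corner cells (2 non-opposite passages):
Total corners: 58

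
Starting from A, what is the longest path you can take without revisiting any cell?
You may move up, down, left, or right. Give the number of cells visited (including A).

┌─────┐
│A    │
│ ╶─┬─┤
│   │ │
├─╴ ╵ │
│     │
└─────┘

Finding longest simple path using DFS:
Start: (0, 0)
Longest path visits 6 cells
Path: A → down → right → down → right → up

Solution:

┌─────┐
│A    │
│ ╶─┬─┤
│↳ ↓│B│
├─╴ ╵ │
│  ↳ ↑│
└─────┘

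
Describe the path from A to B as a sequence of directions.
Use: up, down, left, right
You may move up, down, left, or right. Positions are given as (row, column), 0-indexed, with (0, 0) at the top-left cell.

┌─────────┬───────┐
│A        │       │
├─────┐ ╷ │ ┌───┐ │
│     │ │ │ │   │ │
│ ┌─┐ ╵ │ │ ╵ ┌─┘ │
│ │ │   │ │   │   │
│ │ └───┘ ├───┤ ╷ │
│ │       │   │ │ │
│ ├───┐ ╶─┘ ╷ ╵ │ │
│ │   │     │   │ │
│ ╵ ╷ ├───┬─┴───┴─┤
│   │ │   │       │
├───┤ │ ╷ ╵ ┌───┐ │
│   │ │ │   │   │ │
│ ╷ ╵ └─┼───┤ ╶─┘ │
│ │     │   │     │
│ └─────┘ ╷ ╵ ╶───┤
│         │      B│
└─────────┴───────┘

Finding the path and converting it to directions:
Path through cells: (0,0) → (0,1) → (0,2) → (0,3) → (1,3) → (2,3) → (2,2) → (1,2) → (1,1) → (1,0) → (2,0) → (3,0) → (4,0) → (5,0) → (5,1) → (4,1) → (4,2) → (5,2) → (6,2) → (7,2) → (7,1) → (6,1) → (6,0) → (7,0) → (8,0) → (8,1) → (8,2) → (8,3) → (8,4) → (7,4) → (7,5) → (8,5) → (8,6) → (8,7) → (8,8)
Directions: right, right, right, down, down, left, up, left, left, down, down, down, down, right, up, right, down, down, down, left, up, left, down, down, right, right, right, right, up, right, down, right, right, right

Solution:

┌─────────┬───────┐
│A → → ↓  │       │
├─────┐ ╷ │ ┌───┐ │
│↓ ← ↰│↓│ │ │   │ │
│ ┌─┐ ╵ │ │ ╵ ┌─┘ │
│↓│ │↑ ↲│ │   │   │
│ │ └───┘ ├───┤ ╷ │
│↓│       │   │ │ │
│ ├───┐ ╶─┘ ╷ ╵ │ │
│↓│↱ ↓│     │   │ │
│ ╵ ╷ ├───┬─┴───┴─┤
│↳ ↑│↓│   │       │
├───┤ │ ╷ ╵ ┌───┐ │
│↓ ↰│↓│ │   │   │ │
│ ╷ ╵ └─┼───┤ ╶─┘ │
│↓│↑ ↲  │↱ ↓│     │
│ └─────┘ ╷ ╵ ╶───┤
│↳ → → → ↑│↳ → → B│
└─────────┴───────┘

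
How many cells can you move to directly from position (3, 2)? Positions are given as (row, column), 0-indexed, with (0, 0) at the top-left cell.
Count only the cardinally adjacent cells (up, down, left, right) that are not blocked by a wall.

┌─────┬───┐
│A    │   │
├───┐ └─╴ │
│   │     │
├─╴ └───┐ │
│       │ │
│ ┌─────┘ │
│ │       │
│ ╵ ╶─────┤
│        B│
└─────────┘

Checking passable neighbors of (3, 2):
Neighbors: (3, 1), (3, 3)
Count: 2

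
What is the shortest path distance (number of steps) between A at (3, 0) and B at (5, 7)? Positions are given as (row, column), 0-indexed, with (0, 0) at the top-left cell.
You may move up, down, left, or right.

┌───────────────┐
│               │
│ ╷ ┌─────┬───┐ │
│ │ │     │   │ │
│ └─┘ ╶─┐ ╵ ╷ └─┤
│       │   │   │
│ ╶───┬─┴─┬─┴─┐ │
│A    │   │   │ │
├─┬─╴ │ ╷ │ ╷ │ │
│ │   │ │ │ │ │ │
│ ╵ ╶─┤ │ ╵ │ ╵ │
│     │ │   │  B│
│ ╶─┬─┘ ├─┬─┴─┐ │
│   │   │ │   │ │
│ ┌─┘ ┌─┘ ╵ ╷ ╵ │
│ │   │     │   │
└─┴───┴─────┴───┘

Finding path from (3, 0) to (5, 7):
Path: (3,0) → (2,0) → (2,1) → (2,2) → (1,2) → (1,3) → (1,4) → (2,4) → (2,5) → (1,5) → (1,6) → (2,6) → (2,7) → (3,7) → (4,7) → (5,7)
Distance: 15 steps

Solution:

┌───────────────┐
│               │
│ ╷ ┌─────┬───┐ │
│ │ │↱ → ↓│↱ ↓│ │
│ └─┘ ╶─┐ ╵ ╷ └─┤
│↱ → ↑  │↳ ↑│↳ ↓│
│ ╶───┬─┴─┬─┴─┐ │
│A    │   │   │↓│
├─┬─╴ │ ╷ │ ╷ │ │
│ │   │ │ │ │ │↓│
│ ╵ ╶─┤ │ ╵ │ ╵ │
│     │ │   │  B│
│ ╶─┬─┘ ├─┬─┴─┐ │
│   │   │ │   │ │
│ ┌─┘ ┌─┘ ╵ ╷ ╵ │
│ │   │     │   │
└─┴───┴─────┴───┘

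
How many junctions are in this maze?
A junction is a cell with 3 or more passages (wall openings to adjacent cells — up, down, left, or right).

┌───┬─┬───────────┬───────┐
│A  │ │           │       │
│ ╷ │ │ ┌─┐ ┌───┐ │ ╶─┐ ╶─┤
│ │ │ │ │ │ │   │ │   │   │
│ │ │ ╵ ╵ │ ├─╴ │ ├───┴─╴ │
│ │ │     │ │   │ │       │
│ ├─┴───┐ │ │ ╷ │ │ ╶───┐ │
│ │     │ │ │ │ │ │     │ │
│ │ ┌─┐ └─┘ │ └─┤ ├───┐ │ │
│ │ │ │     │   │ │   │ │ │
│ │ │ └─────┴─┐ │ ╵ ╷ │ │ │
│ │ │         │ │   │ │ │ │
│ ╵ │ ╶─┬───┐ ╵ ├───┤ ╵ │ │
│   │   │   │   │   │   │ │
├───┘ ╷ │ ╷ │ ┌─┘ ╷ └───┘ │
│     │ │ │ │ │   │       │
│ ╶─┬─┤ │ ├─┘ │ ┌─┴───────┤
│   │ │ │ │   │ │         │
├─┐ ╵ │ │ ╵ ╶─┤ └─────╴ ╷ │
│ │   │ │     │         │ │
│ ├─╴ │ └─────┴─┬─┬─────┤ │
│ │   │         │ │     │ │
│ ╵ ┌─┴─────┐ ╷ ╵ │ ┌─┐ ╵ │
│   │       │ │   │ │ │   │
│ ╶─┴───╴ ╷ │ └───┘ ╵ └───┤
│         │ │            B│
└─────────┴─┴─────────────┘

Checking each cell for number of passages:

Junctions found (3+ passages):
  (0, 5): 3 passages
  (0, 11): 3 passages
  (2, 3): 3 passages
  (2, 4): 3 passages
  (2, 7): 3 passages
  (2, 12): 3 passages
  (5, 2): 3 passages
  (6, 2): 3 passages
  (6, 6): 3 passages
  (8, 11): 3 passages
  (9, 2): 3 passages
  (9, 5): 3 passages
  (10, 6): 3 passages
  (11, 0): 3 passages
  (11, 4): 3 passages
  (12, 9): 3 passages
  (12, 10): 3 passages
Total junctions: 17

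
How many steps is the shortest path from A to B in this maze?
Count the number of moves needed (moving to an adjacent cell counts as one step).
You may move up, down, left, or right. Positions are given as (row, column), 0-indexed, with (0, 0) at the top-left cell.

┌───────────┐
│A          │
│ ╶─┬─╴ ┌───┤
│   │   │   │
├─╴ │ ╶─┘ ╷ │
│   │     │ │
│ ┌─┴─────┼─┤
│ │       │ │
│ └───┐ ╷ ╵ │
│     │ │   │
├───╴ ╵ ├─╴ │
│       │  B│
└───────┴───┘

Using BFS to find shortest path:
Start: (0, 0), End: (5, 5)
Path found:
(0,0) → (1,0) → (1,1) → (2,1) → (2,0) → (3,0) → (4,0) → (4,1) → (4,2) → (5,2) → (5,3) → (4,3) → (3,3) → (3,4) → (4,4) → (4,5) → (5,5)
Number of steps: 16

Solution:

┌───────────┐
│A          │
│ ╶─┬─╴ ┌───┤
│↳ ↓│   │   │
├─╴ │ ╶─┘ ╷ │
│↓ ↲│     │ │
│ ┌─┴─────┼─┤
│↓│    ↱ ↓│ │
│ └───┐ ╷ ╵ │
│↳ → ↓│↑│↳ ↓│
├───╴ ╵ ├─╴ │
│    ↳ ↑│  B│
└───────┴───┘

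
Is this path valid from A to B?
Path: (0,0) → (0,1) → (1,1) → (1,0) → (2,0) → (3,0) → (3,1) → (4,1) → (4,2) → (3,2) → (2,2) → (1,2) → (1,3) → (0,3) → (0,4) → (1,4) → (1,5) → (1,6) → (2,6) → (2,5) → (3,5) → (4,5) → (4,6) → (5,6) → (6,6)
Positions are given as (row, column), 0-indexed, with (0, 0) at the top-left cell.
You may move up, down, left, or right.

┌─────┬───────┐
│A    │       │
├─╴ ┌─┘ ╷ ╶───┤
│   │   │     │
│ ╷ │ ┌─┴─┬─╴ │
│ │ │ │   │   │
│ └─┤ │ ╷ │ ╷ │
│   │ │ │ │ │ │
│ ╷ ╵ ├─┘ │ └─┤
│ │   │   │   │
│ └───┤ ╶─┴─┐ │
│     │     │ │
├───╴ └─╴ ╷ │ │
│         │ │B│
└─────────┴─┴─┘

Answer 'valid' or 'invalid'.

Checking path validity:
Result: All consecutive moves are passable.

valid

Correct solution:

┌─────┬───────┐
│A ↓  │↱ ↓    │
├─╴ ┌─┘ ╷ ╶───┤
│↓ ↲│↱ ↑│↳ → ↓│
│ ╷ │ ┌─┴─┬─╴ │
│↓│ │↑│   │↓ ↲│
│ └─┤ │ ╷ │ ╷ │
│↳ ↓│↑│ │ │↓│ │
│ ╷ ╵ ├─┘ │ └─┤
│ │↳ ↑│   │↳ ↓│
│ └───┤ ╶─┴─┐ │
│     │     │↓│
├───╴ └─╴ ╷ │ │
│         │ │B│
└─────────┴─┴─┘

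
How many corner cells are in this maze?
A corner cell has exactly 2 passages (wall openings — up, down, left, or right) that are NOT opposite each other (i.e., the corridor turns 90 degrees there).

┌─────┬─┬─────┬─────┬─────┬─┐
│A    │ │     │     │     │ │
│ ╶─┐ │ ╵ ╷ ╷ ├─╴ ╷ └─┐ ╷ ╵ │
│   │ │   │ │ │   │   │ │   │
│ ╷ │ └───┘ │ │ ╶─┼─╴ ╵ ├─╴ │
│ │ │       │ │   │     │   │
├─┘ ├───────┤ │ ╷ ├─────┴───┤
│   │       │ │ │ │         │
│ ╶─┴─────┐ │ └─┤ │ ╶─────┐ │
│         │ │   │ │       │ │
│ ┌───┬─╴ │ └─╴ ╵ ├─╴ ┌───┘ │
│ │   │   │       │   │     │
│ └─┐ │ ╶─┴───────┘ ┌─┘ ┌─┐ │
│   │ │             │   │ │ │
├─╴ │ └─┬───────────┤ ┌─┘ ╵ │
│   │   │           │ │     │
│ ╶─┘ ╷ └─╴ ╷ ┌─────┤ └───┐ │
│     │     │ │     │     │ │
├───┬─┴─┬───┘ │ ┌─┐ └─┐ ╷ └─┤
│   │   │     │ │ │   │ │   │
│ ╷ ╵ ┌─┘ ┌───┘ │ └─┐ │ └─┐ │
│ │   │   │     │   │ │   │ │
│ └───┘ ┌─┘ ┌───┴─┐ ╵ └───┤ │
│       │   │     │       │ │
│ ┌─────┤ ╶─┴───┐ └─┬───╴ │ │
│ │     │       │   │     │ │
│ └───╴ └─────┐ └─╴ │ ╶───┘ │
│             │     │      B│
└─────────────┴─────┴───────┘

Counting corner cells (2 non-opposite passages):
Total corners: 89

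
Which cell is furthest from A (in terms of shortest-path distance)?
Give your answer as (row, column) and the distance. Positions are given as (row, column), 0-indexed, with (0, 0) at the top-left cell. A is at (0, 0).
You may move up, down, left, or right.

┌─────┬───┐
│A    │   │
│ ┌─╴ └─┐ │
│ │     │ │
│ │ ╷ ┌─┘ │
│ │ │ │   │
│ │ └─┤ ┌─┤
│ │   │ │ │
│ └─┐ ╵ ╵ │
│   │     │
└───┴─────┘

Computing BFS distances from A to all cells:
Furthest cell: (0, 3)
Distance: 15 steps

Path from A to the furthest cell:

┌─────┬───┐
│A → ↓│B ↰│
│ ┌─╴ └─┐ │
│ │↓ ↲  │↑│
│ │ ╷ ┌─┘ │
│ │↓│ │↱ ↑│
│ │ └─┤ ┌─┤
│ │↳ ↓│↑│ │
│ └─┐ ╵ ╵ │
│   │↳ ↑  │
└───┴─────┘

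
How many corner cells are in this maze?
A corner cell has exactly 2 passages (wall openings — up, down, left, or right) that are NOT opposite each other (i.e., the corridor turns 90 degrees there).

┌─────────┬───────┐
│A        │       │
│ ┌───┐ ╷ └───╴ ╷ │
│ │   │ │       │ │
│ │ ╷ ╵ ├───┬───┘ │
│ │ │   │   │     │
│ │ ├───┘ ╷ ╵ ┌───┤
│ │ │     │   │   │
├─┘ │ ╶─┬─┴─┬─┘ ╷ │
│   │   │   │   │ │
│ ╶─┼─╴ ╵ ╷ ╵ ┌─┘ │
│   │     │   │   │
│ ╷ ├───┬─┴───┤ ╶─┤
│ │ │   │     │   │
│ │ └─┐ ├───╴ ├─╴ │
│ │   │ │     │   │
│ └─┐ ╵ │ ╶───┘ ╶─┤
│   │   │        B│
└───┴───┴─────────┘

Counting corner cells (2 non-opposite passages):
Total corners: 47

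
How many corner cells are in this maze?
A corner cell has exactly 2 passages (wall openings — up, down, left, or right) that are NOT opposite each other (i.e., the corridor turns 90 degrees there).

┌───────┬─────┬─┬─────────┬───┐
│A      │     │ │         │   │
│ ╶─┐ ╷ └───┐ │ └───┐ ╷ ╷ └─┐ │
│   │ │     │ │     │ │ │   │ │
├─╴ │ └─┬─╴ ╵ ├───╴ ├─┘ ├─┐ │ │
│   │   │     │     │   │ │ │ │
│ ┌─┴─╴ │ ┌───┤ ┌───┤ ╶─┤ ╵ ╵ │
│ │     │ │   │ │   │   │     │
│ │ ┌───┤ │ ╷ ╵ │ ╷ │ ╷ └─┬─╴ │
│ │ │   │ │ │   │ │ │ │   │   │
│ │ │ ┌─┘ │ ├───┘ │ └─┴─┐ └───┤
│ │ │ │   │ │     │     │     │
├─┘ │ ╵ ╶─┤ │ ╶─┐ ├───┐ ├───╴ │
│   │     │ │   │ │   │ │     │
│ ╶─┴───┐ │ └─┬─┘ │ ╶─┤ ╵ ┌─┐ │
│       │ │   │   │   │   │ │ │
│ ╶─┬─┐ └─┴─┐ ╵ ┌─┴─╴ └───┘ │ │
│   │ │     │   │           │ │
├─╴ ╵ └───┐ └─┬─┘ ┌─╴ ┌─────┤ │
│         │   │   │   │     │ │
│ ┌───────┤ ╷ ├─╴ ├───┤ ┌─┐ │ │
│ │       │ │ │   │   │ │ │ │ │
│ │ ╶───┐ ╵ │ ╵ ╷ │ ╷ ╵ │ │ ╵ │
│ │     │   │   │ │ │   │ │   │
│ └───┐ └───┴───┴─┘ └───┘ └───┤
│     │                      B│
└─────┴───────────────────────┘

Counting corner cells (2 non-opposite passages):
Total corners: 90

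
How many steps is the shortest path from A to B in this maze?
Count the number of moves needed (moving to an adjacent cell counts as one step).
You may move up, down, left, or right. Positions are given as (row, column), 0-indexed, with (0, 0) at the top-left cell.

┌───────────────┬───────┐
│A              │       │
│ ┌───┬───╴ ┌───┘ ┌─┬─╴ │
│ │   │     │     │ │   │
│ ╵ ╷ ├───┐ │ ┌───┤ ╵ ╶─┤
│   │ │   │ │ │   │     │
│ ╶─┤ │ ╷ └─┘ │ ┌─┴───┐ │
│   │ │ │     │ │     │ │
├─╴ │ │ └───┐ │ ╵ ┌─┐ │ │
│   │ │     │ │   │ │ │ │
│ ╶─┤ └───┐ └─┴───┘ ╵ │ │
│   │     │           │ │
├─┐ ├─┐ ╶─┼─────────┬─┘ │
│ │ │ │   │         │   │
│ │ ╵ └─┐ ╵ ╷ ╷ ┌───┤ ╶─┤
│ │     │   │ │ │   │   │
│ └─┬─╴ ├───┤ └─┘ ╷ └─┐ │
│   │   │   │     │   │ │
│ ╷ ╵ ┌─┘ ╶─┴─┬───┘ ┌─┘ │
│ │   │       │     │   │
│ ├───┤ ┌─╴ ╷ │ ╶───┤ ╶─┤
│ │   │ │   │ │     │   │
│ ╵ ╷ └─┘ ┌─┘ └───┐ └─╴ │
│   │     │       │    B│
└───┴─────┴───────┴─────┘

Using BFS to find shortest path:
Start: (0, 0), End: (11, 11)
Path found:
(0,0) → (1,0) → (2,0) → (2,1) → (1,1) → (1,2) → (2,2) → (3,2) → (4,2) → (5,2) → (5,3) → (6,3) → (6,4) → (7,4) → (7,5) → (6,5) → (6,6) → (7,6) → (8,6) → (8,7) → (8,8) → (7,8) → (7,9) → (8,9) → (9,9) → (9,8) → (9,7) → (10,7) → (10,8) → (10,9) → (11,9) → (11,10) → (11,11)
Number of steps: 32

Solution:

┌───────────────┬───────┐
│A              │       │
│ ┌───┬───╴ ┌───┘ ┌─┬─╴ │
│↓│↱ ↓│     │     │ │   │
│ ╵ ╷ ├───┐ │ ┌───┤ ╵ ╶─┤
│↳ ↑│↓│   │ │ │   │     │
│ ╶─┤ │ ╷ └─┘ │ ┌─┴───┐ │
│   │↓│ │     │ │     │ │
├─╴ │ │ └───┐ │ ╵ ┌─┐ │ │
│   │↓│     │ │   │ │ │ │
│ ╶─┤ └───┐ └─┴───┘ ╵ │ │
│   │↳ ↓  │           │ │
├─┐ ├─┐ ╶─┼─────────┬─┘ │
│ │ │ │↳ ↓│↱ ↓      │   │
│ │ ╵ └─┐ ╵ ╷ ╷ ┌───┤ ╶─┤
│ │     │↳ ↑│↓│ │↱ ↓│   │
│ └─┬─╴ ├───┤ └─┘ ╷ └─┐ │
│   │   │   │↳ → ↑│↓  │ │
│ ╷ ╵ ┌─┘ ╶─┴─┬───┘ ┌─┘ │
│ │   │       │↓ ← ↲│   │
│ ├───┤ ┌─╴ ╷ │ ╶───┤ ╶─┤
│ │   │ │   │ │↳ → ↓│   │
│ ╵ ╷ └─┘ ┌─┘ └───┐ └─╴ │
│   │     │       │↳ → B│
└───┴─────┴───────┴─────┘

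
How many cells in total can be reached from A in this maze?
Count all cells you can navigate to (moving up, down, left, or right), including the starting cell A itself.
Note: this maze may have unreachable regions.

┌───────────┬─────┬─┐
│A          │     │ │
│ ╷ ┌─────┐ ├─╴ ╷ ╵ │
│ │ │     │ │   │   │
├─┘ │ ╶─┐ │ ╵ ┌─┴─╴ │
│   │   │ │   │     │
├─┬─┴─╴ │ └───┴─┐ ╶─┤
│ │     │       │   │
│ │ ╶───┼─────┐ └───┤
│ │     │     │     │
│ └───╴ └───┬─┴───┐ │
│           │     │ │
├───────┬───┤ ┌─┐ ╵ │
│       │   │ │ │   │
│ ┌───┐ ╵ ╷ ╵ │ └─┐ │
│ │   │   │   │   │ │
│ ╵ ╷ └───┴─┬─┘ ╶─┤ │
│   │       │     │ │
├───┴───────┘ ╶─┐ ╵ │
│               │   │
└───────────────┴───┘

Using BFS/flood-fill to find all reachable cells from A:
Maze size: 10 × 10 = 100 total cells
74 cell(s) are walled off and cannot be reached from A.
Reachable cells: 26

Reachable region (· marks reachable cells):

┌───────────┬─────┬─┐
│A · · · · ·│· · ·│·│
│ ╷ ┌─────┐ ├─╴ ╷ ╵ │
│·│·│     │·│· ·│· ·│
├─┘ │ ╶─┐ │ ╵ ┌─┴─╴ │
│· ·│   │ │· ·│· · ·│
├─┬─┴─╴ │ └───┴─┐ ╶─┤
│ │     │       │· ·│
│ │ ╶───┼─────┐ └───┤
│ │     │     │     │
│ └───╴ └───┬─┴───┐ │
│           │     │ │
├───────┬───┤ ┌─┐ ╵ │
│       │   │ │ │   │
│ ┌───┐ ╵ ╷ ╵ │ └─┐ │
│ │   │   │   │   │ │
│ ╵ ╷ └───┴─┬─┘ ╶─┤ │
│   │       │     │ │
├───┴───────┘ ╶─┐ ╵ │
│               │   │
└───────────────┴───┘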